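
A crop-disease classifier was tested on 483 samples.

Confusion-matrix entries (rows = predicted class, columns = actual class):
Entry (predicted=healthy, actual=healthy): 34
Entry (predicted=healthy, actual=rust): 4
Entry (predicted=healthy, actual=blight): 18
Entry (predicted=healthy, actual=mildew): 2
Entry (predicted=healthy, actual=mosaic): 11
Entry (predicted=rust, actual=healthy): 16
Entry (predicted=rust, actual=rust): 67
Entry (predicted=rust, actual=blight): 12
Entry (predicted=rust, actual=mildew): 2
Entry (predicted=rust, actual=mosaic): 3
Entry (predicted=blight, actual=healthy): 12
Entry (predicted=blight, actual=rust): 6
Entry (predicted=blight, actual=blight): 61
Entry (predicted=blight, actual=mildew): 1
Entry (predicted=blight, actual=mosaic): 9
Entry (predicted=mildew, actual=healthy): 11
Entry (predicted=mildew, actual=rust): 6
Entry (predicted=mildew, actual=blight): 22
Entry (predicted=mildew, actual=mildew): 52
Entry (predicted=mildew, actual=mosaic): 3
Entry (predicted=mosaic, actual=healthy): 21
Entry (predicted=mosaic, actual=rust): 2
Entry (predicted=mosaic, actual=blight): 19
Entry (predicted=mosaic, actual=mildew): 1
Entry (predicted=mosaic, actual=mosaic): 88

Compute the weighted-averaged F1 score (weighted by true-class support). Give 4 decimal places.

0.6112

Per-class F1 score (2·TP/(2·TP+FP+FN)):
  healthy: TP=34, FP=4+18+2+11=35, FN=16+12+11+21=60 → 68/163 = 0.41718
  rust: TP=67, FP=16+12+2+3=33, FN=4+6+6+2=18 → 134/185 = 0.72432
  blight: TP=61, FP=12+6+1+9=28, FN=18+12+22+19=71 → 122/221 = 0.55204
  mildew: TP=52, FP=11+6+22+3=42, FN=2+2+1+1=6 → 104/152 = 0.68421
  mosaic: TP=88, FP=21+2+19+1=43, FN=11+3+9+3=26 → 176/245 = 0.71837
Weighted-F1 score = Σ (supportᵢ/N)·F1 scoreᵢ with N=483: (94/483)·0.41718 + (85/483)·0.72432 + (132/483)·0.55204 + (58/483)·0.68421 + (114/483)·0.71837 = 0.6112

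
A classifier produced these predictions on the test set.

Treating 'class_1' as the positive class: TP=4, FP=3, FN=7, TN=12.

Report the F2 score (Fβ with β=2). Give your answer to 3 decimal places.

0.392

Fβ = (1+β²)·TP / ((1+β²)·TP + β²·FN + FP), with β²=4
= 5·4 / (5·4 + 4·7 + 3) = 0.392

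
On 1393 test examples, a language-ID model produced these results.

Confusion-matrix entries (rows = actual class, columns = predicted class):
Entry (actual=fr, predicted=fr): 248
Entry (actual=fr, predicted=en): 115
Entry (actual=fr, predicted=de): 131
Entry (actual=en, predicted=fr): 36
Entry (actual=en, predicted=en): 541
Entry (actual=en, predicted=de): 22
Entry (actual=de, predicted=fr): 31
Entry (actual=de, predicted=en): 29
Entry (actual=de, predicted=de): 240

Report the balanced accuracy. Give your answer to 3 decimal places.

0.735

Balanced accuracy = mean of per-class recall.
  fr: recall = 248/494 = 0.5020
  en: recall = 541/599 = 0.9032
  de: recall = 240/300 = 0.8000
Mean = (0.5020 + 0.9032 + 0.8000) / 3 = 0.735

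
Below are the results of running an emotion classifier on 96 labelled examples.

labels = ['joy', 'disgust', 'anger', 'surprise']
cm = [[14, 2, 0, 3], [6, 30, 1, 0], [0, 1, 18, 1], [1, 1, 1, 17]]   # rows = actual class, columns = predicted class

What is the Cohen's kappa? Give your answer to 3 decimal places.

Observed agreement pₒ = trace/N = 79/96 = 0.8229
Expected agreement pₑ = Σ (rowᵢ·colᵢ)/N² = (19·21 + 37·34 + 20·20 + 20·21)/96² = 0.2688
κ = (pₒ − pₑ)/(1 − pₑ) = (0.8229 − 0.2688)/(1 − 0.2688) = 0.758

0.758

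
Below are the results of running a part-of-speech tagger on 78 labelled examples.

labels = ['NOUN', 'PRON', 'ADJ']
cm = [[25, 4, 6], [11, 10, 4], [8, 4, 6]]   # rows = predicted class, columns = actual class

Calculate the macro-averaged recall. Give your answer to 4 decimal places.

0.4996

Per-class recall (TP/(TP+FN)):
  NOUN: TP=25, FN=11+8=19 → 25/44 = 0.56818
  PRON: TP=10, FN=4+4=8 → 10/18 = 0.55556
  ADJ: TP=6, FN=6+4=10 → 6/16 = 0.37500
Macro-recall = mean = (0.56818 + 0.55556 + 0.37500) / 3 = 0.4996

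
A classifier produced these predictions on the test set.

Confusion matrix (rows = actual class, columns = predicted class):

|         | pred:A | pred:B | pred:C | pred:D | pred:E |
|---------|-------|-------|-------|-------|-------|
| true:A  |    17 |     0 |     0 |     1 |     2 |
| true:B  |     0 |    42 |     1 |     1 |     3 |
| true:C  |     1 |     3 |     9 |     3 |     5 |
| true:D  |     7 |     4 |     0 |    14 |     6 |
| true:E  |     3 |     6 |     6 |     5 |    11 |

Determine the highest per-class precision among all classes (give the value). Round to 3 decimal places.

0.764

Per-class precision (TP/(TP+FP)):
  A: TP=17, FP=0+1+7+3=11 → 17/28 = 0.6071
  B: TP=42, FP=0+3+4+6=13 → 42/55 = 0.7636
  C: TP=9, FP=0+1+0+6=7 → 9/16 = 0.5625
  D: TP=14, FP=1+1+3+5=10 → 14/24 = 0.5833
  E: TP=11, FP=2+3+5+6=16 → 11/27 = 0.4074
Highest is class 'B' with precision = 0.764.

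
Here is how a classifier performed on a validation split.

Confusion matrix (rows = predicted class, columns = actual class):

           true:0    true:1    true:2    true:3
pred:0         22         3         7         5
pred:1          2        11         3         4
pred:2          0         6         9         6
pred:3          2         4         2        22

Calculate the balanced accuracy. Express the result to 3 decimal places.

0.582

Balanced accuracy = mean of per-class recall.
  0: recall = 22/26 = 0.8462
  1: recall = 11/24 = 0.4583
  2: recall = 9/21 = 0.4286
  3: recall = 22/37 = 0.5946
Mean = (0.8462 + 0.4583 + 0.4286 + 0.5946) / 4 = 0.582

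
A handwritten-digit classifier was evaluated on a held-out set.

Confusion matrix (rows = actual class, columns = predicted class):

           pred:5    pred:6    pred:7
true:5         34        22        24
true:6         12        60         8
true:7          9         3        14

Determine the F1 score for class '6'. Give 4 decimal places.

0.7273

Treat '6' as positive and all other classes as negative.
F1 score = 2·TP/(2·TP+FP+FN).
6: TP=60, FP=22+3=25, FN=12+8=20 → 120/165 = 0.72727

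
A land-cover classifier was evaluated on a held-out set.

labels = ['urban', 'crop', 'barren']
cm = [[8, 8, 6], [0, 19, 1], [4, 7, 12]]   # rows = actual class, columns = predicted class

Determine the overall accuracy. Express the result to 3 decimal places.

Accuracy = trace / total = (8+19+12=39) / 65 = 39/65 = 0.600

0.600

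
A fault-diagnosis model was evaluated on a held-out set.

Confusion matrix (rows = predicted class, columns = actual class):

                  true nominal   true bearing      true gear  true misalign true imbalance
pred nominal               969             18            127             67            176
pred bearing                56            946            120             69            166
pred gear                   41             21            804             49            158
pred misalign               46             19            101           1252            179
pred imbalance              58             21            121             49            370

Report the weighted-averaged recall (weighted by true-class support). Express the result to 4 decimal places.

Per-class recall (TP/(TP+FN)):
  nominal: TP=969, FN=56+41+46+58=201 → 969/1170 = 0.82821
  bearing: TP=946, FN=18+21+19+21=79 → 946/1025 = 0.92293
  gear: TP=804, FN=127+120+101+121=469 → 804/1273 = 0.63158
  misalign: TP=1252, FN=67+69+49+49=234 → 1252/1486 = 0.84253
  imbalance: TP=370, FN=176+166+158+179=679 → 370/1049 = 0.35272
Weighted-recall = Σ (supportᵢ/N)·recallᵢ with N=6003: (1170/6003)·0.82821 + (1025/6003)·0.92293 + (1273/6003)·0.63158 + (1486/6003)·0.84253 + (1049/6003)·0.35272 = 0.7231

0.7231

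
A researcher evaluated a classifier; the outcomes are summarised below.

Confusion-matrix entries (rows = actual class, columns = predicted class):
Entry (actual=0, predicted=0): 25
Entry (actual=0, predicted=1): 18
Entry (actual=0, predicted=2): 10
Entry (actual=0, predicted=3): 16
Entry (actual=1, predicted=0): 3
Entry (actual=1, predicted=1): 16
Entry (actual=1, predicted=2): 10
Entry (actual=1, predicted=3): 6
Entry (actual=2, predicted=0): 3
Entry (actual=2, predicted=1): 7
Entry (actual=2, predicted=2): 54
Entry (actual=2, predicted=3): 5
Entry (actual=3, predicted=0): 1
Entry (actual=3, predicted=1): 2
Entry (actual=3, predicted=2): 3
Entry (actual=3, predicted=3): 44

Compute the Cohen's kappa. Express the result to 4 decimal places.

Observed agreement pₒ = trace/N = 139/223 = 0.62332
Expected agreement pₑ = Σ (rowᵢ·colᵢ)/N² = (69·32 + 35·43 + 69·77 + 50·71)/223² = 0.25289
κ = (pₒ − pₑ)/(1 − pₑ) = (0.62332 − 0.25289)/(1 − 0.25289) = 0.4958

0.4958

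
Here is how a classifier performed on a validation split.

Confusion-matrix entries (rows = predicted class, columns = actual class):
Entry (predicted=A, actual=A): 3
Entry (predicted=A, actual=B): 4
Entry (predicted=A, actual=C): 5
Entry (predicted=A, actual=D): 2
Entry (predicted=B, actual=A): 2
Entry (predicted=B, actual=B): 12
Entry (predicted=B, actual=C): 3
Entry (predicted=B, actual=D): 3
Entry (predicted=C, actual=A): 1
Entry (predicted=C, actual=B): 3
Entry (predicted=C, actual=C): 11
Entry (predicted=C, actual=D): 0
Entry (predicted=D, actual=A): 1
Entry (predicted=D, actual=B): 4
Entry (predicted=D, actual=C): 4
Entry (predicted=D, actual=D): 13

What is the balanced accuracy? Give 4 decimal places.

0.5377

Balanced accuracy = mean of per-class recall.
  A: recall = 3/7 = 0.42857
  B: recall = 12/23 = 0.52174
  C: recall = 11/23 = 0.47826
  D: recall = 13/18 = 0.72222
Mean = (0.42857 + 0.52174 + 0.47826 + 0.72222) / 4 = 0.5377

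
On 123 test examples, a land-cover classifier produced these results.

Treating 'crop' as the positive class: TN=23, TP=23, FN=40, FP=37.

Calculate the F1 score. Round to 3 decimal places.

0.374

Precision = TP/(TP+FP) = 23/60 = 0.3833
Recall = TP/(TP+FN) = 23/63 = 0.3651
F1 = 2·TP/(2·TP+FP+FN) = 46/123 = 0.374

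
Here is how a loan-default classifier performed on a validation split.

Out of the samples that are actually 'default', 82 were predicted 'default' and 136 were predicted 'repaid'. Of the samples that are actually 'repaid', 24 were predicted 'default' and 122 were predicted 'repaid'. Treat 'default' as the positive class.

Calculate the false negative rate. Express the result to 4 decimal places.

FNR = FN/(FN+TP) = 136/(136+82) = 0.6239

0.6239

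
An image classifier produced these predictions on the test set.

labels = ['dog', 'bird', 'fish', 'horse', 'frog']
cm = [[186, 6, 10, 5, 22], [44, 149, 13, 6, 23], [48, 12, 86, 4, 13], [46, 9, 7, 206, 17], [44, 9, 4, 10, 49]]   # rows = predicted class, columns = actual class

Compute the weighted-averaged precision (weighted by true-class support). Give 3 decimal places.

0.680

Per-class precision (TP/(TP+FP)):
  dog: TP=186, FP=6+10+5+22=43 → 186/229 = 0.8122
  bird: TP=149, FP=44+13+6+23=86 → 149/235 = 0.6340
  fish: TP=86, FP=48+12+4+13=77 → 86/163 = 0.5276
  horse: TP=206, FP=46+9+7+17=79 → 206/285 = 0.7228
  frog: TP=49, FP=44+9+4+10=67 → 49/116 = 0.4224
Weighted-precision = Σ (supportᵢ/N)·precisionᵢ with N=1028: (368/1028)·0.8122 + (185/1028)·0.6340 + (120/1028)·0.5276 + (231/1028)·0.7228 + (124/1028)·0.4224 = 0.680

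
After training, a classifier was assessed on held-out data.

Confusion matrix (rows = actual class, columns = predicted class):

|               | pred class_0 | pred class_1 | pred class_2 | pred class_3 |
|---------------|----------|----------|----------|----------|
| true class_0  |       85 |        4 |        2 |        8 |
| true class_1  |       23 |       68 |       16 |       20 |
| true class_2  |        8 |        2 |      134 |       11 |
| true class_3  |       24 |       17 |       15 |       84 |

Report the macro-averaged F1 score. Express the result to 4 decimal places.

Per-class F1 score (2·TP/(2·TP+FP+FN)):
  class_0: TP=85, FP=23+8+24=55, FN=4+2+8=14 → 170/239 = 0.71130
  class_1: TP=68, FP=4+2+17=23, FN=23+16+20=59 → 136/218 = 0.62385
  class_2: TP=134, FP=2+16+15=33, FN=8+2+11=21 → 268/322 = 0.83230
  class_3: TP=84, FP=8+20+11=39, FN=24+17+15=56 → 168/263 = 0.63878
Macro-F1 score = mean = (0.71130 + 0.62385 + 0.83230 + 0.63878) / 4 = 0.7016

0.7016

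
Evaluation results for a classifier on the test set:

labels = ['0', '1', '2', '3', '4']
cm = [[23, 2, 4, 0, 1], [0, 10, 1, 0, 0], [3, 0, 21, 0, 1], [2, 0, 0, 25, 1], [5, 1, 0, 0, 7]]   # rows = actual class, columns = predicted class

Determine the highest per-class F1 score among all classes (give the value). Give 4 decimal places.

Per-class F1 score (2·TP/(2·TP+FP+FN)):
  0: TP=23, FP=0+3+2+5=10, FN=2+4+0+1=7 → 46/63 = 0.73016
  1: TP=10, FP=2+0+0+1=3, FN=0+1+0+0=1 → 20/24 = 0.83333
  2: TP=21, FP=4+1+0+0=5, FN=3+0+0+1=4 → 42/51 = 0.82353
  3: TP=25, FP=0+0+0+0=0, FN=2+0+0+1=3 → 50/53 = 0.94340
  4: TP=7, FP=1+0+1+1=3, FN=5+1+0+0=6 → 14/23 = 0.60870
Highest is class '3' with F1 score = 0.9434.

0.9434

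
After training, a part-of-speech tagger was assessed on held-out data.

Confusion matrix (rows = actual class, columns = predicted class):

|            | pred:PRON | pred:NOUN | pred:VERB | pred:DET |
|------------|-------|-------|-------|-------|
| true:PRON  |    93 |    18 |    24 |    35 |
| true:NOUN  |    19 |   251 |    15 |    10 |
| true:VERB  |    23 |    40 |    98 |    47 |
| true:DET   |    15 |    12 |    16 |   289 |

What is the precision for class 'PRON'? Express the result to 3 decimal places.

0.620

One-vs-rest for 'PRON': TP = diagonal; FP = other classes predicted 'PRON'; FN = 'PRON' predicted as other.
precision = TP/(TP+FP).
PRON: TP=93, FP=19+23+15=57 → 93/150 = 0.6200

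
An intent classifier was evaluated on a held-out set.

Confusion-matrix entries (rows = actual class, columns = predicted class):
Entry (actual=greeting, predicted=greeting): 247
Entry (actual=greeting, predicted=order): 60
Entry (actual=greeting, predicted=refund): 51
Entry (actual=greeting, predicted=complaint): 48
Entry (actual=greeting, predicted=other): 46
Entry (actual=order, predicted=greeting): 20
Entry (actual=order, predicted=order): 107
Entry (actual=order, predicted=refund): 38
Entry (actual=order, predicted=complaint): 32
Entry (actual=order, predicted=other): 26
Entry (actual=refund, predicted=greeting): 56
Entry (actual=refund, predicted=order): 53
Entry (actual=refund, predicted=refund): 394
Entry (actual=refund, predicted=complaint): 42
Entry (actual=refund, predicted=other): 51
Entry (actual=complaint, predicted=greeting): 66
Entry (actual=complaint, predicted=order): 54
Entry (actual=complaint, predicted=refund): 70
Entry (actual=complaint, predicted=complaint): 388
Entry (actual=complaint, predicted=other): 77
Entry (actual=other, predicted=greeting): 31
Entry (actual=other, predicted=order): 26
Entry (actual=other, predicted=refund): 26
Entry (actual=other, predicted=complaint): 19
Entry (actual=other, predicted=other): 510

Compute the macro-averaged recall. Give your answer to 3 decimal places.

Per-class recall (TP/(TP+FN)):
  greeting: TP=247, FN=60+51+48+46=205 → 247/452 = 0.5465
  order: TP=107, FN=20+38+32+26=116 → 107/223 = 0.4798
  refund: TP=394, FN=56+53+42+51=202 → 394/596 = 0.6611
  complaint: TP=388, FN=66+54+70+77=267 → 388/655 = 0.5924
  other: TP=510, FN=31+26+26+19=102 → 510/612 = 0.8333
Macro-recall = mean = (0.5465 + 0.4798 + 0.6611 + 0.5924 + 0.8333) / 5 = 0.623

0.623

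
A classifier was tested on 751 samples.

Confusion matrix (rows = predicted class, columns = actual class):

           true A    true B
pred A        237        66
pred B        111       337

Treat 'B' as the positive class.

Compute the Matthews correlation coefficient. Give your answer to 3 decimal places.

0.526

MCC = (TP·TN − FP·FN) / √((TP+FP)(TP+FN)(TN+FP)(TN+FN))
Numerator = 337·237 − 111·66 = 72543
Denominator = √(448·403·348·303) = √19037281536 = 137975.6556
MCC = 72543 / 137975.6556 = 0.526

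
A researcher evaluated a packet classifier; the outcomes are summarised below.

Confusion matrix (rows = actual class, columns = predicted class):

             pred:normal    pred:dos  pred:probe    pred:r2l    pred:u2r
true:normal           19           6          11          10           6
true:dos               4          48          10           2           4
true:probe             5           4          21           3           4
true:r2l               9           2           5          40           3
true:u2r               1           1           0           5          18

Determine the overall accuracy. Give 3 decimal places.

0.606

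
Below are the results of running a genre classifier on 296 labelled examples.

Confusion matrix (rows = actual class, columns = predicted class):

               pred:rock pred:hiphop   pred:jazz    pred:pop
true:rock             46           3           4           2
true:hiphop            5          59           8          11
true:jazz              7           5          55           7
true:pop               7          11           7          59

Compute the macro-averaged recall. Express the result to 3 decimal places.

0.748

Per-class recall (TP/(TP+FN)):
  rock: TP=46, FN=3+4+2=9 → 46/55 = 0.8364
  hiphop: TP=59, FN=5+8+11=24 → 59/83 = 0.7108
  jazz: TP=55, FN=7+5+7=19 → 55/74 = 0.7432
  pop: TP=59, FN=7+11+7=25 → 59/84 = 0.7024
Macro-recall = mean = (0.8364 + 0.7108 + 0.7432 + 0.7024) / 4 = 0.748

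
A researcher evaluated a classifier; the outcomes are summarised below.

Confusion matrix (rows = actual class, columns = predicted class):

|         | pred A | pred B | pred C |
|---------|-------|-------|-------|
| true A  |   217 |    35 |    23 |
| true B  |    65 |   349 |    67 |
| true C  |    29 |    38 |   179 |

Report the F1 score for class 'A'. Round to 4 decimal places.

0.7406

Treat 'A' as positive and all other classes as negative.
F1 score = 2·TP/(2·TP+FP+FN).
A: TP=217, FP=65+29=94, FN=35+23=58 → 434/586 = 0.74061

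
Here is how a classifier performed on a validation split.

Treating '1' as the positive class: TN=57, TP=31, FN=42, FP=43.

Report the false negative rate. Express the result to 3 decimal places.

0.575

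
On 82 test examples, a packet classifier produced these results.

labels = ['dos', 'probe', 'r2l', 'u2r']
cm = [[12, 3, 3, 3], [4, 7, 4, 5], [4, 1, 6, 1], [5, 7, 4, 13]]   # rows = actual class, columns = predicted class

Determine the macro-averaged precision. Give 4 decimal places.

0.4532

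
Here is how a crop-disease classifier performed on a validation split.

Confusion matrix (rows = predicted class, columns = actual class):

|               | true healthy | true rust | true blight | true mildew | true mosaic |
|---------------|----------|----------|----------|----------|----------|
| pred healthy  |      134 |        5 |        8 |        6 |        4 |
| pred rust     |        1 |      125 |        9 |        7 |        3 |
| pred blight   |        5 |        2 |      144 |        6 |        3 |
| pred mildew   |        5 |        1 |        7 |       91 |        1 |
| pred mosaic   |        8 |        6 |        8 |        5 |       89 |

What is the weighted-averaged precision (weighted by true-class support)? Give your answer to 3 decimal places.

0.857

Per-class precision (TP/(TP+FP)):
  healthy: TP=134, FP=5+8+6+4=23 → 134/157 = 0.8535
  rust: TP=125, FP=1+9+7+3=20 → 125/145 = 0.8621
  blight: TP=144, FP=5+2+6+3=16 → 144/160 = 0.9000
  mildew: TP=91, FP=5+1+7+1=14 → 91/105 = 0.8667
  mosaic: TP=89, FP=8+6+8+5=27 → 89/116 = 0.7672
Weighted-precision = Σ (supportᵢ/N)·precisionᵢ with N=683: (153/683)·0.8535 + (139/683)·0.8621 + (176/683)·0.9000 + (115/683)·0.8667 + (100/683)·0.7672 = 0.857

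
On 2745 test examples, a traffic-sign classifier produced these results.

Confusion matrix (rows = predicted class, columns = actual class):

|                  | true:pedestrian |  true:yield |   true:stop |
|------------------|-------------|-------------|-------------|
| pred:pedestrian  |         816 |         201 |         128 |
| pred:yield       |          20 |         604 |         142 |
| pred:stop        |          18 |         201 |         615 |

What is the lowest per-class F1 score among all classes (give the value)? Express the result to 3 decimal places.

0.682

Per-class F1 score (2·TP/(2·TP+FP+FN)):
  pedestrian: TP=816, FP=201+128=329, FN=20+18=38 → 1632/1999 = 0.8164
  yield: TP=604, FP=20+142=162, FN=201+201=402 → 1208/1772 = 0.6817
  stop: TP=615, FP=18+201=219, FN=128+142=270 → 1230/1719 = 0.7155
Lowest is class 'yield' with F1 score = 0.682.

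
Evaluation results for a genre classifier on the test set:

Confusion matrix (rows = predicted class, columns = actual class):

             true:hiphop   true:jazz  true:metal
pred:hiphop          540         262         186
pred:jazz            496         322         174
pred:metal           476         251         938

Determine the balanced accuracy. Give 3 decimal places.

Balanced accuracy = mean of per-class recall.
  hiphop: recall = 540/1512 = 0.3571
  jazz: recall = 322/835 = 0.3856
  metal: recall = 938/1298 = 0.7227
Mean = (0.3571 + 0.3856 + 0.7227) / 3 = 0.488

0.488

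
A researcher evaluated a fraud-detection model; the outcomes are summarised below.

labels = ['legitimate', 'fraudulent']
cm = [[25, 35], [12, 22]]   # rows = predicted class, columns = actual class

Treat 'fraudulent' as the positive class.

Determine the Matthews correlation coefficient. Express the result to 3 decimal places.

MCC = (TP·TN − FP·FN) / √((TP+FP)(TP+FN)(TN+FP)(TN+FN))
Numerator = 22·25 − 12·35 = 130
Denominator = √(34·57·37·60) = √4302360 = 2074.2131
MCC = 130 / 2074.2131 = 0.063

0.063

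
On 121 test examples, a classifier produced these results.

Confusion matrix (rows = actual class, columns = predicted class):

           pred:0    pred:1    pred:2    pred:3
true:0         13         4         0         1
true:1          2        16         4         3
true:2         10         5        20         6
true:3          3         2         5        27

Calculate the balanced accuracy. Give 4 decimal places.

Balanced accuracy = mean of per-class recall.
  0: recall = 13/18 = 0.72222
  1: recall = 16/25 = 0.64000
  2: recall = 20/41 = 0.48780
  3: recall = 27/37 = 0.72973
Mean = (0.72222 + 0.64000 + 0.48780 + 0.72973) / 4 = 0.6449

0.6449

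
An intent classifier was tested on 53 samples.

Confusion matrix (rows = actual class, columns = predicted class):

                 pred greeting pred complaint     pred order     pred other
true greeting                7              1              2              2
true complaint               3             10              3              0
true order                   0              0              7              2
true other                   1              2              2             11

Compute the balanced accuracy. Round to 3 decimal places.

0.668

Balanced accuracy = mean of per-class recall.
  greeting: recall = 7/12 = 0.5833
  complaint: recall = 10/16 = 0.6250
  order: recall = 7/9 = 0.7778
  other: recall = 11/16 = 0.6875
Mean = (0.5833 + 0.6250 + 0.7778 + 0.6875) / 4 = 0.668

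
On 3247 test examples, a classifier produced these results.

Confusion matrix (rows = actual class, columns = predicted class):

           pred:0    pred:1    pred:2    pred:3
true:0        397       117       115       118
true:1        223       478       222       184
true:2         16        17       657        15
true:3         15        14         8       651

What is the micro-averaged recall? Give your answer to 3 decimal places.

0.672

Micro-averaging pools counts across classes: ΣTP=2183, ΣFP=1064, ΣFN=1064.
Micro-recall = TP/(TP+FN) on pooled counts = 0.672 (equals overall accuracy in single-label multiclass).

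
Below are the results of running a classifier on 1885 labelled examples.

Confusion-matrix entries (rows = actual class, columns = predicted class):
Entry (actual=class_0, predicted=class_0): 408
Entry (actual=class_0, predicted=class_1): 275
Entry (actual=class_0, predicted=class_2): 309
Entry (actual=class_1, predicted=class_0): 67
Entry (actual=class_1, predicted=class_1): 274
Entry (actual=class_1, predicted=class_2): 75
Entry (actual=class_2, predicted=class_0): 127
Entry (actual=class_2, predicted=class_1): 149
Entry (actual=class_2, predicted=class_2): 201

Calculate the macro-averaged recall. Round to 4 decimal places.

Per-class recall (TP/(TP+FN)):
  class_0: TP=408, FN=275+309=584 → 408/992 = 0.41129
  class_1: TP=274, FN=67+75=142 → 274/416 = 0.65865
  class_2: TP=201, FN=127+149=276 → 201/477 = 0.42138
Macro-recall = mean = (0.41129 + 0.65865 + 0.42138) / 3 = 0.4971

0.4971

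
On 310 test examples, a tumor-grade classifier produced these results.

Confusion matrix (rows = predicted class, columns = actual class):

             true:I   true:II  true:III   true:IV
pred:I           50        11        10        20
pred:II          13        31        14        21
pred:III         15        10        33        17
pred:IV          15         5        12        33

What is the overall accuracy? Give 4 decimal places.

0.4742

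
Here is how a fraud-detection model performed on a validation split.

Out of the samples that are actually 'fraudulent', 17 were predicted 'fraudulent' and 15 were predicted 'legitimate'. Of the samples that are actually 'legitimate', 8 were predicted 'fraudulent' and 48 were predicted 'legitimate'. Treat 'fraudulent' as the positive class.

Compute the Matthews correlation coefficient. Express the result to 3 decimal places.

MCC = (TP·TN − FP·FN) / √((TP+FP)(TP+FN)(TN+FP)(TN+FN))
Numerator = 17·48 − 8·15 = 696
Denominator = √(25·32·56·63) = √2822400 = 1680.0000
MCC = 696 / 1680.0000 = 0.414

0.414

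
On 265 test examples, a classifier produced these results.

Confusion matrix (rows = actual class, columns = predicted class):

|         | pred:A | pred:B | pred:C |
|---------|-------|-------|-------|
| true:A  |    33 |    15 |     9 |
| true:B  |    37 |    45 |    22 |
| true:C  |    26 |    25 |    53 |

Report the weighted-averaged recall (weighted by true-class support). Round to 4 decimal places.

Per-class recall (TP/(TP+FN)):
  A: TP=33, FN=15+9=24 → 33/57 = 0.57895
  B: TP=45, FN=37+22=59 → 45/104 = 0.43269
  C: TP=53, FN=26+25=51 → 53/104 = 0.50962
Weighted-recall = Σ (supportᵢ/N)·recallᵢ with N=265: (57/265)·0.57895 + (104/265)·0.43269 + (104/265)·0.50962 = 0.4943

0.4943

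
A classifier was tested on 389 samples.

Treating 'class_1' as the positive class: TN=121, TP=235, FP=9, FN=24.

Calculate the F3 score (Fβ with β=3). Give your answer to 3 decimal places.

Fβ = (1+β²)·TP / ((1+β²)·TP + β²·FN + FP), with β²=9
= 10·235 / (10·235 + 9·24 + 9) = 0.913

0.913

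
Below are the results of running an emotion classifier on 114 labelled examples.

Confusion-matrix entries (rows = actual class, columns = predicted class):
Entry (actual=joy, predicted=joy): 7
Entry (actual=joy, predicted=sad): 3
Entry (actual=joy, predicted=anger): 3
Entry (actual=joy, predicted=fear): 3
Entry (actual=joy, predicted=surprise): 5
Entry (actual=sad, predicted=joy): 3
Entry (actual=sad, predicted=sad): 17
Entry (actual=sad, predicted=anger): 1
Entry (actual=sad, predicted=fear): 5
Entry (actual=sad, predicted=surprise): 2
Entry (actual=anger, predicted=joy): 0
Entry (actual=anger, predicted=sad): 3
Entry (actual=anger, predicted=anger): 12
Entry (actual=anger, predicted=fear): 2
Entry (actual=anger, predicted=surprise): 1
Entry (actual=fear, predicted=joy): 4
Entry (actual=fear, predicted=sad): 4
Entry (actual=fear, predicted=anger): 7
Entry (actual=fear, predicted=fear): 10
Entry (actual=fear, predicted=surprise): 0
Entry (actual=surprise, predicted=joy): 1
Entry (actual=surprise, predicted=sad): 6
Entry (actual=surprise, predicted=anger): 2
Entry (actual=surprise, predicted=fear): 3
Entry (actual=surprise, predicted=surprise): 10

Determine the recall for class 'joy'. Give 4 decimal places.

Take TP from the diagonal, FP from the rest of the 'joy' prediction marginal, FN from the rest of the 'joy' actual marginal.
recall = TP/(TP+FN).
joy: TP=7, FN=3+3+3+5=14 → 7/21 = 0.33333

0.3333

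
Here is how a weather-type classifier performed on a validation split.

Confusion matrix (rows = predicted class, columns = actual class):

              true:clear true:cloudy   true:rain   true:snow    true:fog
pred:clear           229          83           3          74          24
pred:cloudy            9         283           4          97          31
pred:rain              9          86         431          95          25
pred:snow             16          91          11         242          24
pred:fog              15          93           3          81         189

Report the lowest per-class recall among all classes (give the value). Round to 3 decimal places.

0.411

Per-class recall (TP/(TP+FN)):
  clear: TP=229, FN=9+9+16+15=49 → 229/278 = 0.8237
  cloudy: TP=283, FN=83+86+91+93=353 → 283/636 = 0.4450
  rain: TP=431, FN=3+4+11+3=21 → 431/452 = 0.9535
  snow: TP=242, FN=74+97+95+81=347 → 242/589 = 0.4109
  fog: TP=189, FN=24+31+25+24=104 → 189/293 = 0.6451
Lowest is class 'snow' with recall = 0.411.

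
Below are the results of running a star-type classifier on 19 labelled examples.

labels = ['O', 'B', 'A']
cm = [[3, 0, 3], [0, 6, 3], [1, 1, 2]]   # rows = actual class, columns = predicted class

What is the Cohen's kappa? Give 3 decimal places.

Observed agreement pₒ = trace/N = 11/19 = 0.5789
Expected agreement pₑ = Σ (rowᵢ·colᵢ)/N² = (6·4 + 9·7 + 4·8)/19² = 0.3296
κ = (pₒ − pₑ)/(1 − pₑ) = (0.5789 − 0.3296)/(1 − 0.3296) = 0.372

0.372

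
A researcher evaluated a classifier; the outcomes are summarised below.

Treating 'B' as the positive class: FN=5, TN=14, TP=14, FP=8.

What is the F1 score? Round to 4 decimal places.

Precision = TP/(TP+FP) = 14/22 = 0.6364
Recall = TP/(TP+FN) = 14/19 = 0.7368
F1 = 2·TP/(2·TP+FP+FN) = 28/41 = 0.6829

0.6829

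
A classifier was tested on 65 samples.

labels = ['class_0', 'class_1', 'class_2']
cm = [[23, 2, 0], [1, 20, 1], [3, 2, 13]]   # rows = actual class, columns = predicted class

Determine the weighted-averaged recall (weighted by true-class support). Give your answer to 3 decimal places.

Per-class recall (TP/(TP+FN)):
  class_0: TP=23, FN=2+0=2 → 23/25 = 0.9200
  class_1: TP=20, FN=1+1=2 → 20/22 = 0.9091
  class_2: TP=13, FN=3+2=5 → 13/18 = 0.7222
Weighted-recall = Σ (supportᵢ/N)·recallᵢ with N=65: (25/65)·0.9200 + (22/65)·0.9091 + (18/65)·0.7222 = 0.862

0.862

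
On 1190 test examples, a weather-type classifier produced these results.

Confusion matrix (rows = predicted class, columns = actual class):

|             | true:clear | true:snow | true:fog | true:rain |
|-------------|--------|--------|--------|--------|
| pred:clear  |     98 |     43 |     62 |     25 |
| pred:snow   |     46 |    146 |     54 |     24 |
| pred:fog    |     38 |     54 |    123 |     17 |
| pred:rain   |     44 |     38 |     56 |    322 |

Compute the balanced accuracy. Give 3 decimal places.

0.550

Balanced accuracy = mean of per-class recall.
  clear: recall = 98/226 = 0.4336
  snow: recall = 146/281 = 0.5196
  fog: recall = 123/295 = 0.4169
  rain: recall = 322/388 = 0.8299
Mean = (0.4336 + 0.5196 + 0.4169 + 0.8299) / 4 = 0.550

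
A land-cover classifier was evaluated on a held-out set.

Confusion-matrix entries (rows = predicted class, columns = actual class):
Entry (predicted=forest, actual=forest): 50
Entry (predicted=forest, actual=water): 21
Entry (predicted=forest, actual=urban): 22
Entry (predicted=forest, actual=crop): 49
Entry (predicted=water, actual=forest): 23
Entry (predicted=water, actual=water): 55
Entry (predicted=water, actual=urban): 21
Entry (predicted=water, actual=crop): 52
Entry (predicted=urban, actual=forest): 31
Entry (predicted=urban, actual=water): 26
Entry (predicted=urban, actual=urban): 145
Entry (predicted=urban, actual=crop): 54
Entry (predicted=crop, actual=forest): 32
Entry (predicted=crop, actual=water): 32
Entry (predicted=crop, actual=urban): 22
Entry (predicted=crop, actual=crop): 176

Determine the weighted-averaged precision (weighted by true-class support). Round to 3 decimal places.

Per-class precision (TP/(TP+FP)):
  forest: TP=50, FP=21+22+49=92 → 50/142 = 0.3521
  water: TP=55, FP=23+21+52=96 → 55/151 = 0.3642
  urban: TP=145, FP=31+26+54=111 → 145/256 = 0.5664
  crop: TP=176, FP=32+32+22=86 → 176/262 = 0.6718
Weighted-precision = Σ (supportᵢ/N)·precisionᵢ with N=811: (136/811)·0.3521 + (134/811)·0.3642 + (210/811)·0.5664 + (331/811)·0.6718 = 0.540

0.540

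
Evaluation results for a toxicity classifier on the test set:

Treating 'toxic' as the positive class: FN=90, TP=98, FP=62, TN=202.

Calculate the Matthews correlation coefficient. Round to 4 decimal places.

0.2952

MCC = (TP·TN − FP·FN) / √((TP+FP)(TP+FN)(TN+FP)(TN+FN))
Numerator = 98·202 − 62·90 = 14216
Denominator = √(160·188·264·292) = √2318807040 = 48153.9930
MCC = 14216 / 48153.9930 = 0.2952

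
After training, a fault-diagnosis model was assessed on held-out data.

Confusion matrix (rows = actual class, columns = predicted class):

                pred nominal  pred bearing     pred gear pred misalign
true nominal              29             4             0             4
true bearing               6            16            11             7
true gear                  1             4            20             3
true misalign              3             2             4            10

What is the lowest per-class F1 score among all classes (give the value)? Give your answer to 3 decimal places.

0.465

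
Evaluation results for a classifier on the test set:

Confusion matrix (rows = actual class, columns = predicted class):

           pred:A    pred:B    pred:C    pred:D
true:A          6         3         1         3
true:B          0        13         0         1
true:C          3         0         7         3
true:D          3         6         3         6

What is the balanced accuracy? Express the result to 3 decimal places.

0.565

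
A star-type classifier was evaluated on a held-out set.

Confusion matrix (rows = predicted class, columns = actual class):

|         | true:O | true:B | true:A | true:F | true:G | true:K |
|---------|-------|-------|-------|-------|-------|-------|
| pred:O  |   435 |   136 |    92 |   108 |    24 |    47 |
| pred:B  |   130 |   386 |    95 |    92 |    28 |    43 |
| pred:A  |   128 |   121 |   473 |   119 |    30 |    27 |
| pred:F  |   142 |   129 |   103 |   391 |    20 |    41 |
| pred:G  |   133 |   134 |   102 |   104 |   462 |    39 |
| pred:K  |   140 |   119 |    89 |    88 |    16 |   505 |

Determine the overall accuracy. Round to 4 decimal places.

Accuracy = trace / total = (435+386+473+391+462+505=2652) / 5271 = 2652/5271 = 0.5031

0.5031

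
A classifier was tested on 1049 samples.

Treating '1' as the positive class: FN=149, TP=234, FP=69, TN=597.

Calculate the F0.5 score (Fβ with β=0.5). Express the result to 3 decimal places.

0.734

Fβ = (1+β²)·TP / ((1+β²)·TP + β²·FN + FP), with β²=1/4
= 1.25·234 / (1.25·234 + 0.25·149 + 69) = 0.734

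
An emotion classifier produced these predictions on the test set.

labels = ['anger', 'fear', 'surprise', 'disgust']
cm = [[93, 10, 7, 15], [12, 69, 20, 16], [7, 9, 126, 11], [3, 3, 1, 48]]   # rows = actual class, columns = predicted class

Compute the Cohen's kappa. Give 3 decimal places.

Observed agreement pₒ = trace/N = 336/450 = 0.7467
Expected agreement pₑ = Σ (rowᵢ·colᵢ)/N² = (125·115 + 117·91 + 153·154 + 55·90)/450² = 0.2644
κ = (pₒ − pₑ)/(1 − pₑ) = (0.7467 − 0.2644)/(1 − 0.2644) = 0.656

0.656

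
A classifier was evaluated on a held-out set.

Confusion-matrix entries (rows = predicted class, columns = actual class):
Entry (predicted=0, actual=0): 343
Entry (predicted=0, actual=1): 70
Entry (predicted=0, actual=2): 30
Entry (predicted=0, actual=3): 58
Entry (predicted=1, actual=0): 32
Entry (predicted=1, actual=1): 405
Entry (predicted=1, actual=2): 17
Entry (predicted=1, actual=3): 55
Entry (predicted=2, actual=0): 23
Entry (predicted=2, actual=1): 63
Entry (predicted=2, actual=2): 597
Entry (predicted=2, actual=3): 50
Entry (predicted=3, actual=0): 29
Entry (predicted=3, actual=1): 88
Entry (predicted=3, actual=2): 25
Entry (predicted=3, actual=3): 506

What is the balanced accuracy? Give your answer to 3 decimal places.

Balanced accuracy = mean of per-class recall.
  0: recall = 343/427 = 0.8033
  1: recall = 405/626 = 0.6470
  2: recall = 597/669 = 0.8924
  3: recall = 506/669 = 0.7564
Mean = (0.8033 + 0.6470 + 0.8924 + 0.7564) / 4 = 0.775

0.775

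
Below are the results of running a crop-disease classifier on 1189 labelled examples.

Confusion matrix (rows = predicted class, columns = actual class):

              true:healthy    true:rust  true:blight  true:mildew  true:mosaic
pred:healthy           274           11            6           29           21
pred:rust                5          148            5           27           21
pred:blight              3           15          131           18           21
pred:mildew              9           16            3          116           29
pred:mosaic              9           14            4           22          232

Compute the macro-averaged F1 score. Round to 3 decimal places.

Per-class F1 score (2·TP/(2·TP+FP+FN)):
  healthy: TP=274, FP=11+6+29+21=67, FN=5+3+9+9=26 → 548/641 = 0.8549
  rust: TP=148, FP=5+5+27+21=58, FN=11+15+16+14=56 → 296/410 = 0.7220
  blight: TP=131, FP=3+15+18+21=57, FN=6+5+3+4=18 → 262/337 = 0.7774
  mildew: TP=116, FP=9+16+3+29=57, FN=29+27+18+22=96 → 232/385 = 0.6026
  mosaic: TP=232, FP=9+14+4+22=49, FN=21+21+21+29=92 → 464/605 = 0.7669
Macro-F1 score = mean = (0.8549 + 0.7220 + 0.7774 + 0.6026 + 0.7669) / 5 = 0.745

0.745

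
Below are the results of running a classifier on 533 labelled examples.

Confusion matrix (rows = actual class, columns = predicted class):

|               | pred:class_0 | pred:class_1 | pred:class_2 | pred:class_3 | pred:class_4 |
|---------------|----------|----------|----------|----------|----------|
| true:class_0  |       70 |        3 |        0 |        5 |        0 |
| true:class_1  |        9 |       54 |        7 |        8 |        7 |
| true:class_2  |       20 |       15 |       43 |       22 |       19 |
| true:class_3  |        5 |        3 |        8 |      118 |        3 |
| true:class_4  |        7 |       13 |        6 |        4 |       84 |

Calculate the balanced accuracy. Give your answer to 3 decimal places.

Balanced accuracy = mean of per-class recall.
  class_0: recall = 70/78 = 0.8974
  class_1: recall = 54/85 = 0.6353
  class_2: recall = 43/119 = 0.3613
  class_3: recall = 118/137 = 0.8613
  class_4: recall = 84/114 = 0.7368
Mean = (0.8974 + 0.6353 + 0.3613 + 0.8613 + 0.7368) / 5 = 0.698

0.698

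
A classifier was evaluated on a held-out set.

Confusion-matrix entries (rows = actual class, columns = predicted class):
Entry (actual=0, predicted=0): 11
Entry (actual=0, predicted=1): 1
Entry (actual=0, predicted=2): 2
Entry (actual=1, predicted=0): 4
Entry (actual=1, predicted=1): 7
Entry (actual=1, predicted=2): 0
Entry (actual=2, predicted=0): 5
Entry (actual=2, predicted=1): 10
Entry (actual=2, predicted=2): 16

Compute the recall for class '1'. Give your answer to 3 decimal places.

recall = TP/(TP+FN).
1: TP=7, FN=4+0=4 → 7/11 = 0.6364

0.636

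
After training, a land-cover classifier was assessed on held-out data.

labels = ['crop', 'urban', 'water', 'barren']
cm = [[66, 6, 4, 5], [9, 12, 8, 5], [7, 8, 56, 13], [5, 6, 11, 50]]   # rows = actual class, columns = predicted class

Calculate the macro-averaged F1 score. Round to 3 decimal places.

0.632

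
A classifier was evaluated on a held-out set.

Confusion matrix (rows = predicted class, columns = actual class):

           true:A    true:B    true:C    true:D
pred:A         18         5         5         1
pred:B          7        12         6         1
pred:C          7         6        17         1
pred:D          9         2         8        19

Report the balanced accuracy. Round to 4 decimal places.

Balanced accuracy = mean of per-class recall.
  A: recall = 18/41 = 0.43902
  B: recall = 12/25 = 0.48000
  C: recall = 17/36 = 0.47222
  D: recall = 19/22 = 0.86364
Mean = (0.43902 + 0.48000 + 0.47222 + 0.86364) / 4 = 0.5637

0.5637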